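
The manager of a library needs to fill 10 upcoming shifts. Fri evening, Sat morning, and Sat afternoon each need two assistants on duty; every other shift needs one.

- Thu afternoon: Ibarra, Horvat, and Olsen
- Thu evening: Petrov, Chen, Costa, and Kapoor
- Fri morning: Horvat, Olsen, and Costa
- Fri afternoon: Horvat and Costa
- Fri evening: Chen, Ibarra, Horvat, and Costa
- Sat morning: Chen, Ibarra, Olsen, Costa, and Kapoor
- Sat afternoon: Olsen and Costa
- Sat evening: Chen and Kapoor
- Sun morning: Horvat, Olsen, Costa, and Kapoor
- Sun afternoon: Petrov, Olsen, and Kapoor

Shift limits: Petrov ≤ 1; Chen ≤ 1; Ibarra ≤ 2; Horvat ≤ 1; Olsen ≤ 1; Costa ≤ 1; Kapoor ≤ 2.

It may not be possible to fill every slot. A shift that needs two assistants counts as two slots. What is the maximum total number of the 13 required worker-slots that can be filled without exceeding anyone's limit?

Total capacity across all assistants is 1+1+2+1+1+1+2 = 9, and 13 slots are needed, so at most 9 can be filled.
An assignment achieving 9: Thu afternoon→Ibarra, Thu evening→Kapoor, Fri afternoon→Horvat, Fri evening→Ibarra, Sat afternoon→Olsen+Costa, Sat evening→Chen, Sun morning→Kapoor, Sun afternoon→Petrov.
Loads: Petrov 1/1, Chen 1/1, Ibarra 2/2, Horvat 1/1, Olsen 1/1, Costa 1/1, Kapoor 2/2.

9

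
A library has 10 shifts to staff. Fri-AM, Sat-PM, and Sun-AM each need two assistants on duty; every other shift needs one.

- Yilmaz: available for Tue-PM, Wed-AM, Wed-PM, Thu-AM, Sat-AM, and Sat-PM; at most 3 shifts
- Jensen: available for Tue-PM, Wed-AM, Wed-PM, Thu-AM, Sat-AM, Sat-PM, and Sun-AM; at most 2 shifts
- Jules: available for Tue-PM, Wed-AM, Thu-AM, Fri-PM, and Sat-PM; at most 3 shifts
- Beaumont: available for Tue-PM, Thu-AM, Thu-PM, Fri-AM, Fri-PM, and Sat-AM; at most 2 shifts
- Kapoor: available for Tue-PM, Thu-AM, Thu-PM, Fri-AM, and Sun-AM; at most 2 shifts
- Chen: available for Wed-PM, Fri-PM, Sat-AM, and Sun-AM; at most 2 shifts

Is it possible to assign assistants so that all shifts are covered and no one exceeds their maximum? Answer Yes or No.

Fri-AM can only be covered by Beaumont and Kapoor, so that assignment is forced.
One valid schedule: Tue-PM→Jules, Wed-AM→Yilmaz, Wed-PM→Yilmaz, Thu-AM→Jules, Thu-PM→Beaumont, Fri-AM→Beaumont+Kapoor, Fri-PM→Jules, Sat-AM→Chen, Sat-PM→Yilmaz+Jensen, Sun-AM→Jensen+Kapoor.
Loads: Yilmaz 3/3, Jensen 2/2, Jules 3/3, Beaumont 2/2, Kapoor 2/2, Chen 1/2 — all within limits.

Yes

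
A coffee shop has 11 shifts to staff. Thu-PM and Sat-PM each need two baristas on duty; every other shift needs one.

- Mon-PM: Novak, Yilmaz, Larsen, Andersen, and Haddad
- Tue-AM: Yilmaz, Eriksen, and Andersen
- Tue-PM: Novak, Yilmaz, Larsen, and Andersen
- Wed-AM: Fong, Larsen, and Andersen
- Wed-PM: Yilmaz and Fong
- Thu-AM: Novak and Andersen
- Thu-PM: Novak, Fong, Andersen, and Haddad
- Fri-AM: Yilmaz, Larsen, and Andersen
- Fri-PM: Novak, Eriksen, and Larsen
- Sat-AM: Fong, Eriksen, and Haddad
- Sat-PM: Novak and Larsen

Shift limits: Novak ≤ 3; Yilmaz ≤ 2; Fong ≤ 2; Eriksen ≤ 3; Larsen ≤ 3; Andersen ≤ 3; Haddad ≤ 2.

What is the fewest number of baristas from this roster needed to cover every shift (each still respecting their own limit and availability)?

13 slots to fill and no one can take more than 3, so at least ⌈13/3⌉ = 5 baristas are needed.
Novak, Yilmaz, Fong, Eriksen, and Larsen alone can cover everything: Mon-PM→Larsen, Tue-AM→Eriksen, Tue-PM→Larsen, Wed-AM→Fong, Wed-PM→Yilmaz, Thu-AM→Novak, Thu-PM→Novak+Fong, Fri-AM→Yilmaz, Fri-PM→Eriksen, Sat-AM→Eriksen, Sat-PM→Novak+Larsen.

5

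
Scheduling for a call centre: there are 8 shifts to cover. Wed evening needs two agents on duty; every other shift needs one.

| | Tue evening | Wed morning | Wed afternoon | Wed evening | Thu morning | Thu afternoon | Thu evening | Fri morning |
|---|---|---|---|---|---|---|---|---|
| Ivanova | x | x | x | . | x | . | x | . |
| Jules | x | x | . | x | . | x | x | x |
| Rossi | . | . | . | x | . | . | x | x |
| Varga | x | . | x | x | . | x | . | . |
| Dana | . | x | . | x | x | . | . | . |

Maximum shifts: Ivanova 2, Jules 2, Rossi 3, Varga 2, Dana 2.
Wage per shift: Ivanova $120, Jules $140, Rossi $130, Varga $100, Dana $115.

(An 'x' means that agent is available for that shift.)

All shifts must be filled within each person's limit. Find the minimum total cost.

$1060

Picking the cheapest available agent for each shift independently would cost $995, but that ignores the shift limits.
An optimal schedule: Tue evening→Ivanova, Wed morning→Ivanova, Wed afternoon→Varga, Wed evening→Dana+Rossi, Thu morning→Dana, Thu afternoon→Varga, Thu evening→Rossi, Fri morning→Rossi.
Total: 120 + 120 + 100 + 115 + 130 + 115 + 100 + 130 + 130 = $1060.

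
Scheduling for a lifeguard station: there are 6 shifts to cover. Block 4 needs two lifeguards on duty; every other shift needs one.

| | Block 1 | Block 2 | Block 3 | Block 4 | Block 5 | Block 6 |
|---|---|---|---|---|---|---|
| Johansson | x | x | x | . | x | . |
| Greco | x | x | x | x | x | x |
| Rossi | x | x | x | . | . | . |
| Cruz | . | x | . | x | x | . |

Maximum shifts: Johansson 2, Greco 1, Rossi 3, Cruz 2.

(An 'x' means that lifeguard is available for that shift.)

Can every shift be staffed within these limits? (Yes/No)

No

Total capacity is 8 and 7 slots are needed, so capacity alone doesn't rule it out.
Shifts {Block 4, Block 6} need 3 worker-slots in total, but the lifeguards available for any of those shifts (Greco and Cruz) can supply at most 2 among them. So no valid schedule exists.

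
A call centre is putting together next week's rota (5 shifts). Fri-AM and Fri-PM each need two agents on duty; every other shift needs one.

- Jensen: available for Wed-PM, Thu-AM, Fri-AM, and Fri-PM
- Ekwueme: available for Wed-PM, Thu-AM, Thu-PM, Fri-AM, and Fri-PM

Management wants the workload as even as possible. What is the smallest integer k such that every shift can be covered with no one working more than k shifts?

4

With 2 agents and 7 worker-slots to fill, someone must work at least ⌈7/2⌉ = 4 shifts, so k ≥ 4.
k = 4 works: Wed-PM→Jensen, Thu-AM→Jensen, Thu-PM→Ekwueme, Fri-AM→Jensen+Ekwueme, Fri-PM→Jensen+Ekwueme.
Loads: Jensen 4, Ekwueme 3 — all ≤ 4.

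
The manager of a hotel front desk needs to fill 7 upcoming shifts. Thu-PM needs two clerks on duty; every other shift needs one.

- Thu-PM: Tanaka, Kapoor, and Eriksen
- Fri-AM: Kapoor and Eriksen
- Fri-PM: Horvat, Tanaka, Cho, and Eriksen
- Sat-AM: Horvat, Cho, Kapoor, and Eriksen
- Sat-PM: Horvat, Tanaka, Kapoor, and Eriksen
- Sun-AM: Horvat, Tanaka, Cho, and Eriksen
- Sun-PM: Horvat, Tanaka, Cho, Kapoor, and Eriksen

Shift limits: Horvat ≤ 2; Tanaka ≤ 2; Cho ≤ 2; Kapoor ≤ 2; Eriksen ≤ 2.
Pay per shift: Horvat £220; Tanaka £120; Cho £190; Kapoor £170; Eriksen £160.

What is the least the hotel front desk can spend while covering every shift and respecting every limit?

Picking the cheapest available clerk for each shift independently would cost £1080, but that ignores the shift limits.
An optimal schedule: Thu-PM→Tanaka+Eriksen, Fri-AM→Eriksen, Fri-PM→Tanaka, Sat-AM→Kapoor, Sat-PM→Kapoor, Sun-AM→Cho, Sun-PM→Cho.
Total: 120 + 160 + 160 + 120 + 170 + 170 + 190 + 190 = £1280.

£1280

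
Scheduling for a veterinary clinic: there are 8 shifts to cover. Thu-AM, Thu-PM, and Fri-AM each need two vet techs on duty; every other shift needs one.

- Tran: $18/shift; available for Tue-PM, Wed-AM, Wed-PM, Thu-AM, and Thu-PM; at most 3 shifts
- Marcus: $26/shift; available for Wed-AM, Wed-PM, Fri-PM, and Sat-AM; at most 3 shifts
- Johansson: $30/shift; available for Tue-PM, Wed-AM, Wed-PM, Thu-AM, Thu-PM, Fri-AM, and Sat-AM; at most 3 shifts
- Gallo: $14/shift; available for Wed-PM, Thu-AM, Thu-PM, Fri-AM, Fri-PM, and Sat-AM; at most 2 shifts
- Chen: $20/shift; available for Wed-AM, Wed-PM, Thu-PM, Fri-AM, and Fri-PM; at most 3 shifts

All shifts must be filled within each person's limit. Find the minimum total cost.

Picking the cheapest available vet tech for each shift independently would cost $176, but that ignores the shift limits.
An optimal schedule: Tue-PM→Tran, Wed-AM→Marcus, Wed-PM→Marcus, Thu-AM→Gallo+Tran, Thu-PM→Tran+Chen, Fri-AM→Gallo+Chen, Fri-PM→Chen, Sat-AM→Marcus.
Total: 18 + 26 + 26 + 14 + 18 + 18 + 20 + 14 + 20 + 20 + 26 = $220.

$220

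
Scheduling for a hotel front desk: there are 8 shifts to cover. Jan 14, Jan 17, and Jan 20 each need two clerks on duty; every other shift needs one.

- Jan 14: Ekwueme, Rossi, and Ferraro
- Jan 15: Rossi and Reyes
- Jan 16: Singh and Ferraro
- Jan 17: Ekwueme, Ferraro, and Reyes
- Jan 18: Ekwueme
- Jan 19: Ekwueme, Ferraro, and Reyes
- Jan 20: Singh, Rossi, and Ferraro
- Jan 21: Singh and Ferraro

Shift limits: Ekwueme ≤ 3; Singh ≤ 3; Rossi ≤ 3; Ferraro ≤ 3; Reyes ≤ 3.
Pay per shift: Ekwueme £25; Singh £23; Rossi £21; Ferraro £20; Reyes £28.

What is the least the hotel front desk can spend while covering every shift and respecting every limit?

£242

Jan 18 can only be covered by Ekwueme, so that assignment is forced.
Picking the cheapest available clerk for each shift independently would cost £233, but that ignores the shift limits.
An optimal schedule: Jan 14→Ferraro+Rossi, Jan 15→Rossi, Jan 16→Singh, Jan 17→Ferraro+Ekwueme, Jan 18→Ekwueme, Jan 19→Ferraro, Jan 20→Rossi+Singh, Jan 21→Singh.
Total: 20 + 21 + 21 + 23 + 20 + 25 + 25 + 20 + 21 + 23 + 23 = £242.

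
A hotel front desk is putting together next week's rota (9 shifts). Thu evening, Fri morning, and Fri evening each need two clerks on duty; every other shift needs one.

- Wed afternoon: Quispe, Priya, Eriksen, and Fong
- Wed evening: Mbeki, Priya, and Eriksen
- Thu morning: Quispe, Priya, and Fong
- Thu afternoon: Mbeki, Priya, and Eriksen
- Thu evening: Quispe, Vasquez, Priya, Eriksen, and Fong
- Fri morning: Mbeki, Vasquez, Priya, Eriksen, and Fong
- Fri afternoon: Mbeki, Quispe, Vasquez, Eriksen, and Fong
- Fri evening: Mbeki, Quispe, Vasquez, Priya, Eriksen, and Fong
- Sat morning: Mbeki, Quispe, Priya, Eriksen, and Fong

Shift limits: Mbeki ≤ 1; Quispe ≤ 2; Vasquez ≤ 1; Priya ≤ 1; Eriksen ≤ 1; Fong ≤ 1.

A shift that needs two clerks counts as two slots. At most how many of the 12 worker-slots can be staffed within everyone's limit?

Total capacity across all clerks is 1+2+1+1+1+1 = 7, and 12 slots are needed, so at most 7 can be filled.
An assignment achieving 7: Wed afternoon→Quispe, Wed evening→Mbeki, Thu morning→Quispe, Thu afternoon→Priya, Thu evening→Vasquez+Eriksen, Fri morning→Fong.
Loads: Mbeki 1/1, Quispe 2/2, Vasquez 1/1, Priya 1/1, Eriksen 1/1, Fong 1/1.

7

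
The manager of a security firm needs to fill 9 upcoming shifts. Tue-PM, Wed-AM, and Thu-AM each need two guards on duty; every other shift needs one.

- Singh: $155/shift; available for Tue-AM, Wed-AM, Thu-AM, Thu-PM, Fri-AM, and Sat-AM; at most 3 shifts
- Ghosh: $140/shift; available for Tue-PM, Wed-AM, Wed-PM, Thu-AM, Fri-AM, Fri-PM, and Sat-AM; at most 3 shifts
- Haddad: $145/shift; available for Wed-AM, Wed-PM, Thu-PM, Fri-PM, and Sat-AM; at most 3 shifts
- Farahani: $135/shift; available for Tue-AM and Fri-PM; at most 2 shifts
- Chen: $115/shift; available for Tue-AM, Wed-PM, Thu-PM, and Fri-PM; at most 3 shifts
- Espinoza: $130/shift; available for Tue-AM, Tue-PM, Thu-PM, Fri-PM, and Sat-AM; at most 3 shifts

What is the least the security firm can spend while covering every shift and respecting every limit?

Tue-PM can only be covered by Ghosh and Espinoza, so that assignment is forced.
Thu-AM can only be covered by Singh and Ghosh, so that assignment is forced.
Picking the cheapest available guard for each shift independently would cost $1580, but that ignores the shift limits.
An optimal schedule: Tue-AM→Chen, Tue-PM→Espinoza+Ghosh, Wed-AM→Haddad+Singh, Wed-PM→Chen, Thu-AM→Ghosh+Singh, Thu-PM→Chen, Fri-AM→Ghosh, Fri-PM→Espinoza, Sat-AM→Espinoza.
Total: 115 + 130 + 140 + 145 + 155 + 115 + 140 + 155 + 115 + 140 + 130 + 130 = $1610.

$1610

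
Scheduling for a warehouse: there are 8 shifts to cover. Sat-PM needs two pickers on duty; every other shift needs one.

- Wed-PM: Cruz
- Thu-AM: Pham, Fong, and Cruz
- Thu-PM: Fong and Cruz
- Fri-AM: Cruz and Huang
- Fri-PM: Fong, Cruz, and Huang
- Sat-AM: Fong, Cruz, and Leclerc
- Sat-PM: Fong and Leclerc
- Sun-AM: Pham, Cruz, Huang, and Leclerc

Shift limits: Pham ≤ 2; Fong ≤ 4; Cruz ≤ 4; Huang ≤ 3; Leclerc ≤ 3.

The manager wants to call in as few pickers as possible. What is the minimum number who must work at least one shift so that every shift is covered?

3

9 slots to fill and no one can take more than 4, so at least ⌈9/4⌉ = 3 pickers are needed.
Fong, Cruz, and Leclerc alone can cover everything: Wed-PM→Cruz, Thu-AM→Fong, Thu-PM→Fong, Fri-AM→Cruz, Fri-PM→Fong, Sat-AM→Cruz, Sat-PM→Fong+Leclerc, Sun-AM→Cruz.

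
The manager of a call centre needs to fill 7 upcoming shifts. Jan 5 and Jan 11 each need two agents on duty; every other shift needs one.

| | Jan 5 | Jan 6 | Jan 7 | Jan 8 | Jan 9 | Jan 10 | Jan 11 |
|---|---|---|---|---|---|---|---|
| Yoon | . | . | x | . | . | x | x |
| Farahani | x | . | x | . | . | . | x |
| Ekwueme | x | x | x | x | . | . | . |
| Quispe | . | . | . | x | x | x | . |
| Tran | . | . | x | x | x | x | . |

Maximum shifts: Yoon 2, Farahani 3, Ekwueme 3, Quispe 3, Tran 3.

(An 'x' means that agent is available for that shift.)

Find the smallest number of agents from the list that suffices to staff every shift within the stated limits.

9 slots to fill and no one can take more than 3, so at least ⌈9/3⌉ = 3 agents are needed.
Shifts {Jan 5, Jan 9, Jan 11} need 5 slots, but among the agents available for them (Yoon, Farahani, Ekwueme, Quispe, and Tran) any 3 together supply at most 4. So 3 agents are not enough.
Yoon, Farahani, Ekwueme, and Quispe alone can cover everything: Jan 5→Farahani+Ekwueme, Jan 6→Ekwueme, Jan 7→Farahani, Jan 8→Ekwueme, Jan 9→Quispe, Jan 10→Yoon, Jan 11→Yoon+Farahani.

4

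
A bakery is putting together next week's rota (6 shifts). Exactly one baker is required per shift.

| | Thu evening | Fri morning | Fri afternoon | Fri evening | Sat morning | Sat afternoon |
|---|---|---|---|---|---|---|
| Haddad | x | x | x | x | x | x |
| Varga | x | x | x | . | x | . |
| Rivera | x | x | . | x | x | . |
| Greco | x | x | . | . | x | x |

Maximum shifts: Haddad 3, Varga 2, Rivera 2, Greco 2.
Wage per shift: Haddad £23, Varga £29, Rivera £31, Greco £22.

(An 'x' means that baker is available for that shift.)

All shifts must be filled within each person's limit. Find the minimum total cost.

Picking the cheapest available baker for each shift independently would cost £134, but that ignores the shift limits.
An optimal schedule: Thu evening→Greco, Fri morning→Haddad, Fri afternoon→Haddad, Fri evening→Haddad, Sat morning→Varga, Sat afternoon→Greco.
Total: 22 + 23 + 23 + 23 + 29 + 22 = £142.

£142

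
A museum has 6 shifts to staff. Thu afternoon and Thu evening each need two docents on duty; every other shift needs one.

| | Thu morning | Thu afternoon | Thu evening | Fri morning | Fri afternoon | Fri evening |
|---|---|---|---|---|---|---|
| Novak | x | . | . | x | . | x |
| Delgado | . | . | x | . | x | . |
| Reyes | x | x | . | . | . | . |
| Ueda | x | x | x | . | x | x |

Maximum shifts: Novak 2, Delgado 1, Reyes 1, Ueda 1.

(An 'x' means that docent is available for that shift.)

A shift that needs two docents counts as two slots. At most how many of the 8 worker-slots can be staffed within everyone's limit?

Total capacity across all docents is 2+1+1+1 = 5, and 8 slots are needed, so at most 5 can be filled.
An assignment achieving 5: Thu afternoon→Reyes+Ueda, Thu evening→Delgado, Fri morning→Novak, Fri evening→Novak.
Loads: Novak 2/2, Delgado 1/1, Reyes 1/1, Ueda 1/1.

5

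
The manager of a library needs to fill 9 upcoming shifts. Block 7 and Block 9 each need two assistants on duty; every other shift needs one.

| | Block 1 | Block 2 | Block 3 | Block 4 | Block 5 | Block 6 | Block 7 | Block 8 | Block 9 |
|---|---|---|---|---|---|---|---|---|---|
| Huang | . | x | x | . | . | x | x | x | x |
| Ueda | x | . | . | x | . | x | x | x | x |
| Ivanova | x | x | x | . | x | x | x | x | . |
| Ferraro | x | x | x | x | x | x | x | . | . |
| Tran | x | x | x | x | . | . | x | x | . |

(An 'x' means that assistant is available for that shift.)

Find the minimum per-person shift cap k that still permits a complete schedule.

With 5 assistants and 11 worker-slots to fill, someone must work at least ⌈11/5⌉ = 3 shifts, so k ≥ 3.
k = 3 works: Block 1→Ueda, Block 2→Huang, Block 3→Huang, Block 4→Ueda, Block 5→Ivanova, Block 6→Ivanova, Block 7→Ferraro+Tran, Block 8→Ivanova, Block 9→Huang+Ueda.
Loads: Huang 3, Ueda 3, Ivanova 3, Ferraro 1, Tran 1 — all ≤ 3.

3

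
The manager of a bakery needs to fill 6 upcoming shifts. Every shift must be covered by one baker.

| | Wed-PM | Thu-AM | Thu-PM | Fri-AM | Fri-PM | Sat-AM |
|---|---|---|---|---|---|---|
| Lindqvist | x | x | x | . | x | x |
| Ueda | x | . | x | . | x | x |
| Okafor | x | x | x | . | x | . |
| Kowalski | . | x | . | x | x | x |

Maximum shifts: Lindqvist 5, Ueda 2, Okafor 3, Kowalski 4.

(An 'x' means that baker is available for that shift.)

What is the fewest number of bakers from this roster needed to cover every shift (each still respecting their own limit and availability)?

6 slots to fill and no one can take more than 5, so at least ⌈6/5⌉ = 2 bakers are needed.
Lindqvist and Kowalski alone can cover everything: Wed-PM→Lindqvist, Thu-AM→Lindqvist, Thu-PM→Lindqvist, Fri-AM→Kowalski, Fri-PM→Lindqvist, Sat-AM→Lindqvist.

2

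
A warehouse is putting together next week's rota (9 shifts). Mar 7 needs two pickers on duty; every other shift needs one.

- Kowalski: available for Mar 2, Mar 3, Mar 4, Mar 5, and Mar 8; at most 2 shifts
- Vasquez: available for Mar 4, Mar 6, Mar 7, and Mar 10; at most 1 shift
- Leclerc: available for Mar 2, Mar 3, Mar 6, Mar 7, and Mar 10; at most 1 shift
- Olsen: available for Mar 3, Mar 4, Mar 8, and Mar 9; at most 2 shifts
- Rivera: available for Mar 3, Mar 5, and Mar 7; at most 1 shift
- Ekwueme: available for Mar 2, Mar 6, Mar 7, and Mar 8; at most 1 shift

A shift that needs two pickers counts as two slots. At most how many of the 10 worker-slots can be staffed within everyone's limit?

8

Total capacity across all pickers is 2+1+1+2+1+1 = 8, and 10 slots are needed, so at most 8 can be filled.
An assignment achieving 8: Mar 2→Kowalski, Mar 3→Rivera, Mar 4→Olsen, Mar 5→Kowalski, Mar 6→Leclerc, Mar 8→Ekwueme, Mar 9→Olsen, Mar 10→Vasquez.
Loads: Kowalski 2/2, Vasquez 1/1, Leclerc 1/1, Olsen 2/2, Rivera 1/1, Ekwueme 1/1.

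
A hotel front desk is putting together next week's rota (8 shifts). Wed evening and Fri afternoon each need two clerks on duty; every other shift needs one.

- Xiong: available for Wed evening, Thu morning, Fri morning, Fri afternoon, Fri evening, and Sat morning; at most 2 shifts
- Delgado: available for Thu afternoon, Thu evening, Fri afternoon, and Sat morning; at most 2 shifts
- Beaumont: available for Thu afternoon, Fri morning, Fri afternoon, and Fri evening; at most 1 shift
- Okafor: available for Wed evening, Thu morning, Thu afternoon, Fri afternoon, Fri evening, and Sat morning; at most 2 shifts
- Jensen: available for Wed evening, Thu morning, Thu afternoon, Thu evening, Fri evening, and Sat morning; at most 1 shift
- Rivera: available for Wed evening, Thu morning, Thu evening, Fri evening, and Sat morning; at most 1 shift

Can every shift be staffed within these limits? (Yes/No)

Total capacity is 2+2+1+2+1+1 = 9 but 10 worker-slots are needed — infeasible.

No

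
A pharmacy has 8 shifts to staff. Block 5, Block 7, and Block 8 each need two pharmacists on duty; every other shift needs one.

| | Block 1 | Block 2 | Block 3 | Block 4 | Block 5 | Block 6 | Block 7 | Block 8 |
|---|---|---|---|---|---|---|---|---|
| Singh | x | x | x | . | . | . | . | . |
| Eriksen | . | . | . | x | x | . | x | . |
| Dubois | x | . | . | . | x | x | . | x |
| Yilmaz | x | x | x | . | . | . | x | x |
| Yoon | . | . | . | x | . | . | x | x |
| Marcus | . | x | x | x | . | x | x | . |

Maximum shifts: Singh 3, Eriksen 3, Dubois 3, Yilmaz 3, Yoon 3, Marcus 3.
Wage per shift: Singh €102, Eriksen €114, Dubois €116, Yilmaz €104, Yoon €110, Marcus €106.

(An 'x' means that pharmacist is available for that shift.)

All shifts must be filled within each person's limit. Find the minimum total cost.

€1172

Block 5 can only be covered by Eriksen and Dubois, so that assignment is forced.
Picking the cheapest available pharmacist for each shift independently would cost €1172, and that bound is achievable.
An optimal schedule: Block 1→Singh, Block 2→Singh, Block 3→Singh, Block 4→Marcus, Block 5→Eriksen+Dubois, Block 6→Marcus, Block 7→Yilmaz+Marcus, Block 8→Yilmaz+Yoon.
Total: 102 + 102 + 102 + 106 + 114 + 116 + 106 + 104 + 106 + 104 + 110 = €1172.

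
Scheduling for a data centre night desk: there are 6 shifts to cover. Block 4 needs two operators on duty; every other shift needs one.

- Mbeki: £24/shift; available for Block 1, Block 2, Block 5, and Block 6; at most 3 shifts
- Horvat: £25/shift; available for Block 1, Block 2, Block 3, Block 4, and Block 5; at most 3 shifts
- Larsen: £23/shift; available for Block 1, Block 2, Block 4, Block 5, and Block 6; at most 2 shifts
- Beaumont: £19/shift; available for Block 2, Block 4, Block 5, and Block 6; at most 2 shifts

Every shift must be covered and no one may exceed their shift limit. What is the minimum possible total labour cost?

Block 3 can only be covered by Horvat, so that assignment is forced.
Picking the cheapest available operator for each shift independently would cost £147, but that ignores the shift limits.
An optimal schedule: Block 1→Larsen, Block 2→Mbeki, Block 3→Horvat, Block 4→Beaumont+Larsen, Block 5→Mbeki, Block 6→Beaumont.
Total: 23 + 24 + 25 + 19 + 23 + 24 + 19 = £157.

£157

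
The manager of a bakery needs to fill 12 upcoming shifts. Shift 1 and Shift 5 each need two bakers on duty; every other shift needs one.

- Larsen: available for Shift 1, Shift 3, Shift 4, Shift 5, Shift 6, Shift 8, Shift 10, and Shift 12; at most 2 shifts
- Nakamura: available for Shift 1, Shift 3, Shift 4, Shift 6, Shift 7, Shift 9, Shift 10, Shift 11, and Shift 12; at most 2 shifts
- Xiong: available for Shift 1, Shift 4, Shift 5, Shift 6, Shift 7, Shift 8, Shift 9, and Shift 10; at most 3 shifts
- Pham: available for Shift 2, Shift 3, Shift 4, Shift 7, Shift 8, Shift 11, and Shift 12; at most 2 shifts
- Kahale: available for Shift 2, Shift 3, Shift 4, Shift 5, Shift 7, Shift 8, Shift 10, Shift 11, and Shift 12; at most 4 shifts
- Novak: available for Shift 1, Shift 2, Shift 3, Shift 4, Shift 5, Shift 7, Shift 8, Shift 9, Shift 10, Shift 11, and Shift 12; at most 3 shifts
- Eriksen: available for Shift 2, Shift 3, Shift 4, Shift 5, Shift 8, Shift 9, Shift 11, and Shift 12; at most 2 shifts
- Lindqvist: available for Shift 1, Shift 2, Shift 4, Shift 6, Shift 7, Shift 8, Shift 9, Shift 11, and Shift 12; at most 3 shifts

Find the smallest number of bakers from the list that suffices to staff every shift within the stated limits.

5

14 slots to fill and no one can take more than 4, so at least ⌈14/4⌉ = 4 bakers are needed.
Any 4 bakers together have capacity at most 4+3+3+3 = 13 < 14 slots, so 4 can never suffice.
Larsen, Nakamura, Xiong, Kahale, and Novak alone can cover everything: Shift 1→Xiong+Novak, Shift 2→Kahale, Shift 3→Larsen, Shift 4→Kahale, Shift 5→Kahale+Novak, Shift 6→Larsen, Shift 7→Xiong, Shift 8→Xiong, Shift 9→Nakamura, Shift 10→Novak, Shift 11→Nakamura, Shift 12→Kahale.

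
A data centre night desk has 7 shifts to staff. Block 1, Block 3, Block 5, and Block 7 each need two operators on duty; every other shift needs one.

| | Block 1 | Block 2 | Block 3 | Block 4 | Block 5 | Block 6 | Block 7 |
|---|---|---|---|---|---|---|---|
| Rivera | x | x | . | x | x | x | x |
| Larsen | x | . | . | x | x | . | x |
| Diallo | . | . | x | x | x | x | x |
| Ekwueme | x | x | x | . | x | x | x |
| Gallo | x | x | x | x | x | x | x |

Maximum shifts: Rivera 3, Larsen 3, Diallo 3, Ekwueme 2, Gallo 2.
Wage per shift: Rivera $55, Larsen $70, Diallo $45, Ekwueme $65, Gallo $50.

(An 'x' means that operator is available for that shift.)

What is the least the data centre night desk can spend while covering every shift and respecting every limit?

Picking the cheapest available operator for each shift independently would cost $530, but that ignores the shift limits.
An optimal schedule: Block 1→Rivera+Ekwueme, Block 2→Gallo, Block 3→Diallo+Gallo, Block 4→Diallo, Block 5→Rivera+Ekwueme, Block 6→Diallo, Block 7→Rivera+Larsen.
Total: 55 + 65 + 50 + 45 + 50 + 45 + 55 + 65 + 45 + 55 + 70 = $600.

$600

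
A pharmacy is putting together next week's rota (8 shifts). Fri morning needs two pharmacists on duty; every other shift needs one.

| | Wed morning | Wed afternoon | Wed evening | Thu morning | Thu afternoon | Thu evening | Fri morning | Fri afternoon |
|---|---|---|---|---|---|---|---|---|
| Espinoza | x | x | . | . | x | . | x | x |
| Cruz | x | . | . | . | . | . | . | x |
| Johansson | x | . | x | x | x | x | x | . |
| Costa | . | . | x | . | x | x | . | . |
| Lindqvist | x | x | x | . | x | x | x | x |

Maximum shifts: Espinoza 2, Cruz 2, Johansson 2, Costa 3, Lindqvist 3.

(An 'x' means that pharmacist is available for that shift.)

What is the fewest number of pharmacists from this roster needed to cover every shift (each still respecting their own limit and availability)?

4

9 slots to fill and no one can take more than 3, so at least ⌈9/3⌉ = 3 pharmacists are needed.
Any 3 pharmacists together have capacity at most 3+3+2 = 8 < 9 slots, so 3 can never suffice.
Espinoza, Cruz, Johansson, and Costa alone can cover everything: Wed morning→Cruz, Wed afternoon→Espinoza, Wed evening→Costa, Thu morning→Johansson, Thu afternoon→Costa, Thu evening→Costa, Fri morning→Espinoza+Johansson, Fri afternoon→Cruz.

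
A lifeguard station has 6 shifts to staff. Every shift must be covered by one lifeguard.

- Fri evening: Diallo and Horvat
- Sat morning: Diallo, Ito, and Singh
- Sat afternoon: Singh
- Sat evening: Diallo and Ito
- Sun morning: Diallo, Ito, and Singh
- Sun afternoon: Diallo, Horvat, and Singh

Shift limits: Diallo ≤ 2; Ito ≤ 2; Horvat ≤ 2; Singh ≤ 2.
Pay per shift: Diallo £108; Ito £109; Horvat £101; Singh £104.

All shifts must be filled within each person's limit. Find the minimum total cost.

Sat afternoon can only be covered by Singh, so that assignment is forced.
Picking the cheapest available lifeguard for each shift independently would cost £622, but that ignores the shift limits.
An optimal schedule: Fri evening→Horvat, Sat morning→Singh, Sat afternoon→Singh, Sat evening→Diallo, Sun morning→Diallo, Sun afternoon→Horvat.
Total: 101 + 104 + 104 + 108 + 108 + 101 = £626.

£626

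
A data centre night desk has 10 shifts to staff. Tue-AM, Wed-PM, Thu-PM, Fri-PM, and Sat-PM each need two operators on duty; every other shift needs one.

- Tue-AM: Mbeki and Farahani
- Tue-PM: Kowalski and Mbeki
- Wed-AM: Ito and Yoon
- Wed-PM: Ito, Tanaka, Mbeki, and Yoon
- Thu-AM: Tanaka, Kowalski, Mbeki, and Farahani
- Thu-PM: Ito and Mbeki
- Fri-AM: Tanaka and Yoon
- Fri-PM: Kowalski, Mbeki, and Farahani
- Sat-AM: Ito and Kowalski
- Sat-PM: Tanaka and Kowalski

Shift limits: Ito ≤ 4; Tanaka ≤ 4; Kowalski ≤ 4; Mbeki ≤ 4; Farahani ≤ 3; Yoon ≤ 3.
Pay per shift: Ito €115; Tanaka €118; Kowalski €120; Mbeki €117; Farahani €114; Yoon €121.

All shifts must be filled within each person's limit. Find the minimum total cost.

€1744

Tue-AM can only be covered by Mbeki and Farahani, so that assignment is forced.
Thu-PM can only be covered by Ito and Mbeki, so that assignment is forced.
Sat-PM can only be covered by Tanaka and Kowalski, so that assignment is forced.
Picking the cheapest available operator for each shift independently would cost €1743, but that ignores the shift limits.
An optimal schedule: Tue-AM→Farahani+Mbeki, Tue-PM→Mbeki, Wed-AM→Ito, Wed-PM→Ito+Tanaka, Thu-AM→Farahani, Thu-PM→Ito+Mbeki, Fri-AM→Tanaka, Fri-PM→Farahani+Mbeki, Sat-AM→Ito, Sat-PM→Tanaka+Kowalski.
Total: 114 + 117 + 117 + 115 + 115 + 118 + 114 + 115 + 117 + 118 + 114 + 117 + 115 + 118 + 120 = €1744.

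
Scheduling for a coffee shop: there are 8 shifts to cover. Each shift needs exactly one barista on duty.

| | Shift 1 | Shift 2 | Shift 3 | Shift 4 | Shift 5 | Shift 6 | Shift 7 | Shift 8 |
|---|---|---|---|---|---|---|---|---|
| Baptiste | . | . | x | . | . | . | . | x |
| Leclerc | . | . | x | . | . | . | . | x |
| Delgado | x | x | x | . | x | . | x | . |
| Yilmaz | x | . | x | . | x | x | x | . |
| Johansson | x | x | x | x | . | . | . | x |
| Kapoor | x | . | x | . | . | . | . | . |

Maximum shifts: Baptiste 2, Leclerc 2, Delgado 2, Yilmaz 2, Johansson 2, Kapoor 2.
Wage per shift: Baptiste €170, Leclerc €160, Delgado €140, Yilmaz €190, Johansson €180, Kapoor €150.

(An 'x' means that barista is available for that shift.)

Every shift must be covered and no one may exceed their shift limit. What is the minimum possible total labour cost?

€1290

Shift 4 can only be covered by Johansson, so that assignment is forced.
Shift 6 can only be covered by Yilmaz, so that assignment is forced.
Picking the cheapest available barista for each shift independently would cost €1230, but that ignores the shift limits.
An optimal schedule: Shift 1→Kapoor, Shift 2→Johansson, Shift 3→Kapoor, Shift 4→Johansson, Shift 5→Delgado, Shift 6→Yilmaz, Shift 7→Delgado, Shift 8→Leclerc.
Total: 150 + 180 + 150 + 180 + 140 + 190 + 140 + 160 = €1290.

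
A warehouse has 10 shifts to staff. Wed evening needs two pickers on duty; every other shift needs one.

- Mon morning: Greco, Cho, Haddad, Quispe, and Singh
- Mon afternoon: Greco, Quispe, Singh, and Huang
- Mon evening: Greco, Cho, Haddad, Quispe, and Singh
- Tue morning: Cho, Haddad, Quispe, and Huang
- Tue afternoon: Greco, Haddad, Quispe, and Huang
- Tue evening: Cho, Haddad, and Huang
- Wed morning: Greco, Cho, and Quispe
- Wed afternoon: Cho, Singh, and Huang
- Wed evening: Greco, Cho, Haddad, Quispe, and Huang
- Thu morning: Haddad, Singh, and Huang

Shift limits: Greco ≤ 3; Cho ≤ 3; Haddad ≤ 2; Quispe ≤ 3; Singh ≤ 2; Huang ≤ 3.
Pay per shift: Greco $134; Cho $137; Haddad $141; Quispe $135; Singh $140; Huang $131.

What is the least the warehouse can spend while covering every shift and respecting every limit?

$1474

Picking the cheapest available picker for each shift independently would cost $1453, but that ignores the shift limits.
An optimal schedule: Mon morning→Quispe, Mon afternoon→Greco, Mon evening→Cho, Tue morning→Quispe, Tue afternoon→Greco, Tue evening→Huang, Wed morning→Greco, Wed afternoon→Huang, Wed evening→Quispe+Cho, Thu morning→Huang.
Total: 135 + 134 + 137 + 135 + 134 + 131 + 134 + 131 + 135 + 137 + 131 = $1474.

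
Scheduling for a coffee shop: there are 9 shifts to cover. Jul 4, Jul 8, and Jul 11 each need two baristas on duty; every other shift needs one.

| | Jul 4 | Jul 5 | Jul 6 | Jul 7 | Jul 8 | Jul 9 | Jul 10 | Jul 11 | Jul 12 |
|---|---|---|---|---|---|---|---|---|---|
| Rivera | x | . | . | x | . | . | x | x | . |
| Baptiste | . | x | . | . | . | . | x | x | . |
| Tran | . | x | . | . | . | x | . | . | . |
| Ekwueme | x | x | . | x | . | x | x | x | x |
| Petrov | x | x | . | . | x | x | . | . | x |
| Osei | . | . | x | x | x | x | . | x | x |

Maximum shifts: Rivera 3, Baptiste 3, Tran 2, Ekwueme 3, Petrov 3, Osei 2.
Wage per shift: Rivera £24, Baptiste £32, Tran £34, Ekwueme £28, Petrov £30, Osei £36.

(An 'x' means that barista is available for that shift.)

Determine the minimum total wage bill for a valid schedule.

£350

Jul 6 can only be covered by Osei, so that assignment is forced.
Jul 8 can only be covered by Petrov and Osei, so that assignment is forced.
Picking the cheapest available barista for each shift independently would cost £338, but that ignores the shift limits.
An optimal schedule: Jul 4→Rivera+Ekwueme, Jul 5→Petrov, Jul 6→Osei, Jul 7→Rivera, Jul 8→Petrov+Osei, Jul 9→Petrov, Jul 10→Rivera, Jul 11→Ekwueme+Baptiste, Jul 12→Ekwueme.
Total: 24 + 28 + 30 + 36 + 24 + 30 + 36 + 30 + 24 + 28 + 32 + 28 = £350.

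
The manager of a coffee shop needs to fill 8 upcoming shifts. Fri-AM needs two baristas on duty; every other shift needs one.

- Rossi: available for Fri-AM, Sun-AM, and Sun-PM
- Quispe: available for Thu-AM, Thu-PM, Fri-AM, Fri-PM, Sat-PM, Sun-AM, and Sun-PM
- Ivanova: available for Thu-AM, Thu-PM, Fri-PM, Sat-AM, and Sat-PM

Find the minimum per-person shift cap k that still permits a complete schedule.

3

With 3 baristas and 9 worker-slots to fill, someone must work at least ⌈9/3⌉ = 3 shifts, so k ≥ 3.
k = 3 works: Thu-AM→Quispe, Thu-PM→Quispe, Fri-AM→Rossi+Quispe, Fri-PM→Ivanova, Sat-AM→Ivanova, Sat-PM→Ivanova, Sun-AM→Rossi, Sun-PM→Rossi.
Loads: Rossi 3, Quispe 3, Ivanova 3 — all ≤ 3.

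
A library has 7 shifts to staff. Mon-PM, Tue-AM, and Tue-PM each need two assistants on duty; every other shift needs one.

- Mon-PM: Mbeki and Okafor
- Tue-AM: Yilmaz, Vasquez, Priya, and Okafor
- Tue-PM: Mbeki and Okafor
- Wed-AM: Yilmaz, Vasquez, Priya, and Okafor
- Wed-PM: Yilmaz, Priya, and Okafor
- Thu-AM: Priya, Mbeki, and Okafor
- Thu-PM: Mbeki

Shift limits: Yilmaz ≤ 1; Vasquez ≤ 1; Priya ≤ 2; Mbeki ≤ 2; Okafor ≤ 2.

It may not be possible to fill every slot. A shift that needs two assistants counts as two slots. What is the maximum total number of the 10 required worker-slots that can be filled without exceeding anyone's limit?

Total capacity across all assistants is 1+1+2+2+2 = 8, and 10 slots are needed, so at most 8 can be filled.
An assignment achieving 8: Mon-PM→Mbeki+Okafor, Tue-AM→Vasquez+Priya, Tue-PM→Okafor, Wed-PM→Yilmaz, Thu-AM→Priya, Thu-PM→Mbeki.
Loads: Yilmaz 1/1, Vasquez 1/1, Priya 2/2, Mbeki 2/2, Okafor 2/2.

8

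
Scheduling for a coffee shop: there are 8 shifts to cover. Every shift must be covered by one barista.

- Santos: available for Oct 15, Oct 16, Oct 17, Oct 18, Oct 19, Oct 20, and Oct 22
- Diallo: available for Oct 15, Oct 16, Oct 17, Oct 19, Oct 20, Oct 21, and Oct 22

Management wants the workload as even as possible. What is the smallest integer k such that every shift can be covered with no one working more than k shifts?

With 2 baristas and 8 worker-slots to fill, someone must work at least ⌈8/2⌉ = 4 shifts, so k ≥ 4.
k = 4 works: Oct 15→Santos, Oct 16→Santos, Oct 17→Santos, Oct 18→Santos, Oct 19→Diallo, Oct 20→Diallo, Oct 21→Diallo, Oct 22→Diallo.
Loads: Santos 4, Diallo 4 — all ≤ 4.

4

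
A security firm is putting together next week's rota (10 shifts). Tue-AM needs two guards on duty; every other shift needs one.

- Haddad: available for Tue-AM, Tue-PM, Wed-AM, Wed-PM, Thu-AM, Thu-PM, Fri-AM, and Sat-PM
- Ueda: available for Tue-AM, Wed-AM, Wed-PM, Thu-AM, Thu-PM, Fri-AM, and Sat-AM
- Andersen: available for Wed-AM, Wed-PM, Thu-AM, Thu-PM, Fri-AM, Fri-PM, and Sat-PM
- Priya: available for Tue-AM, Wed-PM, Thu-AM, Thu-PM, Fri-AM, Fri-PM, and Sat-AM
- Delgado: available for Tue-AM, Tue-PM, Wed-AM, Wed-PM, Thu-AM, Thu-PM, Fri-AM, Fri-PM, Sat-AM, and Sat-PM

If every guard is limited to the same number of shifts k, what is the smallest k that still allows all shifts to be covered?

3

With 5 guards and 11 worker-slots to fill, someone must work at least ⌈11/5⌉ = 3 shifts, so k ≥ 3.
k = 3 works: Tue-AM→Priya+Delgado, Tue-PM→Haddad, Wed-AM→Haddad, Wed-PM→Ueda, Thu-AM→Ueda, Thu-PM→Andersen, Fri-AM→Andersen, Fri-PM→Andersen, Sat-AM→Ueda, Sat-PM→Haddad.
Loads: Haddad 3, Ueda 3, Andersen 3, Priya 1, Delgado 1 — all ≤ 3.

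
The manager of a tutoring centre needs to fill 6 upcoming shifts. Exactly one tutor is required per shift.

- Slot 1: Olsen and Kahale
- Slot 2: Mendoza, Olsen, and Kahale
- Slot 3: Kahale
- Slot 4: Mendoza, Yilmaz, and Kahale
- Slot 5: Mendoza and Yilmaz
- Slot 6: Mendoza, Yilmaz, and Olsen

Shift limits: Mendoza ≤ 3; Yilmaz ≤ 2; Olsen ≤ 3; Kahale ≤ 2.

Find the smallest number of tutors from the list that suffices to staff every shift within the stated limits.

3

6 slots to fill and no one can take more than 3, so at least ⌈6/3⌉ = 2 tutors are needed.
No set of 2 tutors can cover every shift (each such set leaves at least one shift with no one available or exceeds a cap).
Mendoza, Yilmaz, and Kahale alone can cover everything: Slot 1→Kahale, Slot 2→Mendoza, Slot 3→Kahale, Slot 4→Yilmaz, Slot 5→Mendoza, Slot 6→Mendoza.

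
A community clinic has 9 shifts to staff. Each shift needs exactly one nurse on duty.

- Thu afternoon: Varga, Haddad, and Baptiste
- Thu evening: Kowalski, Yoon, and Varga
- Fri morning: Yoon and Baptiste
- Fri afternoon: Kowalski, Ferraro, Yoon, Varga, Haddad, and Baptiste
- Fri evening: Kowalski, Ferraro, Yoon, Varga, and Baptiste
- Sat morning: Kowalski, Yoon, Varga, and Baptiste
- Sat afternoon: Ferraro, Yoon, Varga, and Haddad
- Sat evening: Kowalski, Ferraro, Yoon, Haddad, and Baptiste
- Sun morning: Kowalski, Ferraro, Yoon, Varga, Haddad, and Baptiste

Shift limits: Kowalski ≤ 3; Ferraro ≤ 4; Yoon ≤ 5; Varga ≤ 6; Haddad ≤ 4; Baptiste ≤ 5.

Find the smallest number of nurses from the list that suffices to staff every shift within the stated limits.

9 slots to fill and no one can take more than 6, so at least ⌈9/6⌉ = 2 nurses are needed.
Yoon and Varga alone can cover everything: Thu afternoon→Varga, Thu evening→Yoon, Fri morning→Yoon, Fri afternoon→Yoon, Fri evening→Yoon, Sat morning→Varga, Sat afternoon→Varga, Sat evening→Yoon, Sun morning→Varga.

2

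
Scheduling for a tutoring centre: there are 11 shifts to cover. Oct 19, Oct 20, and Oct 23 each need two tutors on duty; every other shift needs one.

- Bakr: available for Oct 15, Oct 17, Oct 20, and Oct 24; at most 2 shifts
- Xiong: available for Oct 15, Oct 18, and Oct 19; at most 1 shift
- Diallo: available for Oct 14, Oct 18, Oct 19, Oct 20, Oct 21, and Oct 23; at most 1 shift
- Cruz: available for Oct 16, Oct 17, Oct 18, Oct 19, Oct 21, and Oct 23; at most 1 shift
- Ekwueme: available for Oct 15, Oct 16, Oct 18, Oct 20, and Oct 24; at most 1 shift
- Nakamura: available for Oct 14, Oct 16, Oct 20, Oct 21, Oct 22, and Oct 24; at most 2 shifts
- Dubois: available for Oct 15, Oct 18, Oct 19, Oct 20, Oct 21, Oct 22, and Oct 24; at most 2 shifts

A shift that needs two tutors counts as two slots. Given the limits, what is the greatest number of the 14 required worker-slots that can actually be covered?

10

Total capacity across all tutors is 2+1+1+1+1+2+2 = 10, and 14 slots are needed, so at most 10 can be filled.
An assignment achieving 10: Oct 14→Diallo, Oct 15→Bakr, Oct 16→Ekwueme, Oct 17→Bakr, Oct 19→Xiong+Dubois, Oct 21→Nakamura, Oct 22→Nakamura, Oct 23→Cruz, Oct 24→Dubois.
Loads: Bakr 2/2, Xiong 1/1, Diallo 1/1, Cruz 1/1, Ekwueme 1/1, Nakamura 2/2, Dubois 2/2.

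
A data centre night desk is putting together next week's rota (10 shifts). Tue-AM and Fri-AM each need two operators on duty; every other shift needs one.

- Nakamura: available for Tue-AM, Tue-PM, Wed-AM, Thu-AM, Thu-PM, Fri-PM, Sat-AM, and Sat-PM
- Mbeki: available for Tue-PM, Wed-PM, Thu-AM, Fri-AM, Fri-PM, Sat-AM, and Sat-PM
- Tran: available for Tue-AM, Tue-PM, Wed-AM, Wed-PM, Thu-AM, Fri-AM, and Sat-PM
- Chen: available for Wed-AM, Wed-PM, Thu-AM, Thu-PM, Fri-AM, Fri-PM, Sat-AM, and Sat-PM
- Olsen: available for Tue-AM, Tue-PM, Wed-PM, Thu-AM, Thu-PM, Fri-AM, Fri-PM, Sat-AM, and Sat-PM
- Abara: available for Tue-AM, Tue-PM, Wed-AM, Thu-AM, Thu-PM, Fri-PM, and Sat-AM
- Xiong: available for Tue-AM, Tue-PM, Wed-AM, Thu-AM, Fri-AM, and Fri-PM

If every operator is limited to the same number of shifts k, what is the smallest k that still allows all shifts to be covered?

2

With 7 operators and 12 worker-slots to fill, someone must work at least ⌈12/7⌉ = 2 shifts, so k ≥ 2.
k = 2 works: Tue-AM→Olsen+Abara, Tue-PM→Tran, Wed-AM→Nakamura, Wed-PM→Mbeki, Thu-AM→Chen, Thu-PM→Nakamura, Fri-AM→Olsen+Xiong, Fri-PM→Chen, Sat-AM→Mbeki, Sat-PM→Tran.
Loads: Nakamura 2, Mbeki 2, Tran 2, Chen 2, Olsen 2, Abara 1, Xiong 1 — all ≤ 2.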